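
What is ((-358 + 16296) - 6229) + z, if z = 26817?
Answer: 36526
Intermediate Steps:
((-358 + 16296) - 6229) + z = ((-358 + 16296) - 6229) + 26817 = (15938 - 6229) + 26817 = 9709 + 26817 = 36526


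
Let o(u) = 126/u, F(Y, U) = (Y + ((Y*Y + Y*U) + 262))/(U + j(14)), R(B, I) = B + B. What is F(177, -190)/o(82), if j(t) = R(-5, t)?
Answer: 5453/900 ≈ 6.0589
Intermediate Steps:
R(B, I) = 2*B
j(t) = -10 (j(t) = 2*(-5) = -10)
F(Y, U) = (262 + Y + Y² + U*Y)/(-10 + U) (F(Y, U) = (Y + ((Y*Y + Y*U) + 262))/(U - 10) = (Y + ((Y² + U*Y) + 262))/(-10 + U) = (Y + (262 + Y² + U*Y))/(-10 + U) = (262 + Y + Y² + U*Y)/(-10 + U))
F(177, -190)/o(82) = ((262 + 177 + 177² - 190*177)/(-10 - 190))/((126/82)) = ((262 + 177 + 31329 - 33630)/(-200))/((126*(1/82))) = (-1/200*(-1862))/(63/41) = (931/100)*(41/63) = 5453/900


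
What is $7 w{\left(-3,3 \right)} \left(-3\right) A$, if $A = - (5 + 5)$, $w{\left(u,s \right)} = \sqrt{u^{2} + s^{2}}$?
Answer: $630 \sqrt{2} \approx 890.95$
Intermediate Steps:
$w{\left(u,s \right)} = \sqrt{s^{2} + u^{2}}$
$A = -10$ ($A = \left(-1\right) 10 = -10$)
$7 w{\left(-3,3 \right)} \left(-3\right) A = 7 \sqrt{3^{2} + \left(-3\right)^{2}} \left(-3\right) \left(-10\right) = 7 \sqrt{9 + 9} \left(-3\right) \left(-10\right) = 7 \sqrt{18} \left(-3\right) \left(-10\right) = 7 \cdot 3 \sqrt{2} \left(-3\right) \left(-10\right) = 7 \left(- 9 \sqrt{2}\right) \left(-10\right) = - 63 \sqrt{2} \left(-10\right) = 630 \sqrt{2}$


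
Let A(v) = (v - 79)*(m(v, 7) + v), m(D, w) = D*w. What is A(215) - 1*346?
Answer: 233574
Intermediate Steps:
A(v) = 8*v*(-79 + v) (A(v) = (v - 79)*(v*7 + v) = (-79 + v)*(7*v + v) = (-79 + v)*(8*v) = 8*v*(-79 + v))
A(215) - 1*346 = 8*215*(-79 + 215) - 1*346 = 8*215*136 - 346 = 233920 - 346 = 233574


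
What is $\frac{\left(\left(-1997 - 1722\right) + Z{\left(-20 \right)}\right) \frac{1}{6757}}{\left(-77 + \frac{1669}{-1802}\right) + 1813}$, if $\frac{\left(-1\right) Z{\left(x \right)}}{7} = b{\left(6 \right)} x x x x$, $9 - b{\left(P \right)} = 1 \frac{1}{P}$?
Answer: $- \frac{1844947066}{2185495497} \approx -0.84418$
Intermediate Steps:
$b{\left(P \right)} = 9 - \frac{1}{P}$ ($b{\left(P \right)} = 9 - 1 \frac{1}{P} = 9 - \frac{1}{P}$)
$Z{\left(x \right)} = - \frac{371 x^{4}}{6}$ ($Z{\left(x \right)} = - 7 \left(9 - \frac{1}{6}\right) x x x x = - 7 \left(9 - \frac{1}{6}\right) x^{2} x x = - 7 \left(9 - \frac{1}{6}\right) x^{3} x = - 7 \frac{53 x^{3}}{6} x = - 7 \frac{53 x^{4}}{6} = - \frac{371 x^{4}}{6}$)
$\frac{\left(\left(-1997 - 1722\right) + Z{\left(-20 \right)}\right) \frac{1}{6757}}{\left(-77 + \frac{1669}{-1802}\right) + 1813} = \frac{\left(\left(-1997 - 1722\right) - \frac{371 \left(-20\right)^{4}}{6}\right) \frac{1}{6757}}{\left(-77 + \frac{1669}{-1802}\right) + 1813} = \frac{\left(-3719 - \frac{29680000}{3}\right) \frac{1}{6757}}{\left(-77 + 1669 \left(- \frac{1}{1802}\right)\right) + 1813} = \frac{\left(-3719 - \frac{29680000}{3}\right) \frac{1}{6757}}{\left(-77 - \frac{1669}{1802}\right) + 1813} = \frac{\left(- \frac{29691157}{3}\right) \frac{1}{6757}}{- \frac{140423}{1802} + 1813} = - \frac{1023833}{699 \cdot \frac{3126603}{1802}} = \left(- \frac{1023833}{699}\right) \frac{1802}{3126603} = - \frac{1844947066}{2185495497}$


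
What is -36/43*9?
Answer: -324/43 ≈ -7.5349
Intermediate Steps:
-36/43*9 = -324/43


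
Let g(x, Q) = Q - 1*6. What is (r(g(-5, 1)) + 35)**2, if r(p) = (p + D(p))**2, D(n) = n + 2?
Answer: 9801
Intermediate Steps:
g(x, Q) = -6 + Q (g(x, Q) = Q - 6 = -6 + Q)
D(n) = 2 + n
r(p) = (2 + 2*p)**2 (r(p) = (p + (2 + p))**2 = (2 + 2*p)**2)
(r(g(-5, 1)) + 35)**2 = (4*(1 + (-6 + 1))**2 + 35)**2 = (4*(1 - 5)**2 + 35)**2 = (4*(-4)**2 + 35)**2 = (4*16 + 35)**2 = (64 + 35)**2 = 99**2 = 9801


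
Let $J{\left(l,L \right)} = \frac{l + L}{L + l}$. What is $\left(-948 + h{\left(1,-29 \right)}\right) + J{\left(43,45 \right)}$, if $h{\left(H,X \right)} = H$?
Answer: $-946$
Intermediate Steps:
$J{\left(l,L \right)} = 1$ ($J{\left(l,L \right)} = \frac{L + l}{L + l} = 1$)
$\left(-948 + h{\left(1,-29 \right)}\right) + J{\left(43,45 \right)} = \left(-948 + 1\right) + 1 = -947 + 1 = -946$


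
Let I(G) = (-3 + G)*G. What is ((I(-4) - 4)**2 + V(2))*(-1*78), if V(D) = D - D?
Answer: -44928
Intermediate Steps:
I(G) = G*(-3 + G)
V(D) = 0
((I(-4) - 4)**2 + V(2))*(-1*78) = ((-4*(-3 - 4) - 4)**2 + 0)*(-1*78) = ((-4*(-7) - 4)**2 + 0)*(-78) = ((28 - 4)**2 + 0)*(-78) = (24**2 + 0)*(-78) = (576 + 0)*(-78) = 576*(-78) = -44928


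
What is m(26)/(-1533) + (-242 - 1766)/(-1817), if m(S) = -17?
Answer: 3109153/2785461 ≈ 1.1162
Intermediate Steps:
m(26)/(-1533) + (-242 - 1766)/(-1817) = -17/(-1533) + (-242 - 1766)/(-1817) = -17*(-1/1533) - 2008*(-1/1817) = 17/1533 + 2008/1817 = 3109153/2785461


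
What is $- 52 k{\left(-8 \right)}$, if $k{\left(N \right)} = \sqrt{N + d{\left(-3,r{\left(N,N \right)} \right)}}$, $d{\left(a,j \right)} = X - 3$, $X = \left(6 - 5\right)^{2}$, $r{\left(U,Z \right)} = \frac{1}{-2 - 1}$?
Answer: $- 52 i \sqrt{10} \approx - 164.44 i$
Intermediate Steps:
$r{\left(U,Z \right)} = - \frac{1}{3}$ ($r{\left(U,Z \right)} = \frac{1}{-3} = - \frac{1}{3}$)
$X = 1$ ($X = 1^{2} = 1$)
$d{\left(a,j \right)} = -2$ ($d{\left(a,j \right)} = 1 - 3 = -2$)
$k{\left(N \right)} = \sqrt{-2 + N}$ ($k{\left(N \right)} = \sqrt{N - 2} = \sqrt{-2 + N}$)
$- 52 k{\left(-8 \right)} = - 52 \sqrt{-2 - 8} = - 52 \sqrt{-10} = - 52 i \sqrt{10}$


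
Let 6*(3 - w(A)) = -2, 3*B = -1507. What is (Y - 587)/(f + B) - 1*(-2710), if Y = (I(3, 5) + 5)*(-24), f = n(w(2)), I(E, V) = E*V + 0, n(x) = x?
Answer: 1353357/499 ≈ 2712.1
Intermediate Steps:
B = -1507/3 (B = (⅓)*(-1507) = -1507/3 ≈ -502.33)
w(A) = 10/3 (w(A) = 3 - ⅙*(-2) = 3 + ⅓ = 10/3)
I(E, V) = E*V
f = 10/3 ≈ 3.3333
Y = -480 (Y = (3*5 + 5)*(-24) = (15 + 5)*(-24) = 20*(-24) = -480)
(Y - 587)/(f + B) - 1*(-2710) = (-480 - 587)/(10/3 - 1507/3) - 1*(-2710) = -1067/(-499) + 2710 = -1067*(-1/499) + 2710 = 1067/499 + 2710 = 1353357/499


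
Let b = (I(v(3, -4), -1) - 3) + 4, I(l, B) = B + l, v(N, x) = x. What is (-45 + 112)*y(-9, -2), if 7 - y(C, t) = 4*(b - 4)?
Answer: 2613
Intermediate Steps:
b = -4 (b = ((-1 - 4) - 3) + 4 = (-5 - 3) + 4 = -8 + 4 = -4)
y(C, t) = 39 (y(C, t) = 7 - 4*(-4 - 4) = 7 - 4*(-8) = 7 - 1*(-32) = 7 + 32 = 39)
(-45 + 112)*y(-9, -2) = (-45 + 112)*39 = 67*39 = 2613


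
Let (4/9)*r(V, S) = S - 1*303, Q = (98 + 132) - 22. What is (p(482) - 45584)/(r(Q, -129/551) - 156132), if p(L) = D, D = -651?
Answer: 50950970/172809333 ≈ 0.29484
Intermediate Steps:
p(L) = -651
Q = 208 (Q = 230 - 22 = 208)
r(V, S) = -2727/4 + 9*S/4 (r(V, S) = 9*(S - 1*303)/4 = 9*(S - 303)/4 = 9*(-303 + S)/4 = -2727/4 + 9*S/4)
(p(482) - 45584)/(r(Q, -129/551) - 156132) = (-651 - 45584)/((-2727/4 + 9*(-129/551)/4) - 156132) = -46235/((-2727/4 + 9*(-129*1/551)/4) - 156132) = -46235/((-2727/4 + (9/4)*(-129/551)) - 156132) = -46235/((-2727/4 - 1161/2204) - 156132) = -46235/(-751869/1102 - 156132) = -46235/(-172809333/1102) = -46235*(-1102/172809333) = 50950970/172809333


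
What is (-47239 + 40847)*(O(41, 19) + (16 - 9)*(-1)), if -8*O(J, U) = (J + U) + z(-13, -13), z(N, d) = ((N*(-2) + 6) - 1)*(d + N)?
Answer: -551310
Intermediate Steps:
z(N, d) = (5 - 2*N)*(N + d) (z(N, d) = ((-2*N + 6) - 1)*(N + d) = ((6 - 2*N) - 1)*(N + d) = (5 - 2*N)*(N + d))
O(J, U) = 403/4 - J/8 - U/8 (O(J, U) = -((J + U) + (-2*(-13)² + 5*(-13) + 5*(-13) - 2*(-13)*(-13)))/8 = -((J + U) + (-2*169 - 65 - 65 - 338))/8 = -((J + U) + (-338 - 65 - 65 - 338))/8 = -((J + U) - 806)/8 = -(-806 + J + U)/8 = 403/4 - J/8 - U/8)
(-47239 + 40847)*(O(41, 19) + (16 - 9)*(-1)) = (-47239 + 40847)*((403/4 - ⅛*41 - ⅛*19) + (16 - 9)*(-1)) = -6392*((403/4 - 41/8 - 19/8) + 7*(-1)) = -6392*(373/4 - 7) = -6392*345/4 = -551310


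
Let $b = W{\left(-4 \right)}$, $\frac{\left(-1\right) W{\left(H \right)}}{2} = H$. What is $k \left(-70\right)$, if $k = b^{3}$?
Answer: $-35840$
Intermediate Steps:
$W{\left(H \right)} = - 2 H$
$b = 8$ ($b = \left(-2\right) \left(-4\right) = 8$)
$k = 512$ ($k = 8^{3} = 512$)
$k \left(-70\right) = 512 \left(-70\right) = -35840$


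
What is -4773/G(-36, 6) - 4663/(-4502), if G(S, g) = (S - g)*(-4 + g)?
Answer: 3646623/63028 ≈ 57.857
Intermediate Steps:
G(S, g) = (-4 + g)*(S - g)
-4773/G(-36, 6) - 4663/(-4502) = -4773/(-1*6² - 4*(-36) + 4*6 - 36*6) - 4663/(-4502) = -4773/(-1*36 + 144 + 24 - 216) - 4663*(-1/4502) = -4773/(-36 + 144 + 24 - 216) + 4663/4502 = -4773/(-84) + 4663/4502 = -4773*(-1/84) + 4663/4502 = 1591/28 + 4663/4502 = 3646623/63028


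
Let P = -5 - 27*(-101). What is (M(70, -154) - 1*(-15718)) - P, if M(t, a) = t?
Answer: 13066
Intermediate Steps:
P = 2722 (P = -5 + 2727 = 2722)
(M(70, -154) - 1*(-15718)) - P = (70 - 1*(-15718)) - 1*2722 = (70 + 15718) - 2722 = 15788 - 2722 = 13066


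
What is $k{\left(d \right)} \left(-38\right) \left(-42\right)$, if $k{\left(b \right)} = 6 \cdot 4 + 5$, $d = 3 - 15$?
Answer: $46284$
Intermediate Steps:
$d = -12$ ($d = 3 - 15 = -12$)
$k{\left(b \right)} = 29$ ($k{\left(b \right)} = 24 + 5 = 29$)
$k{\left(d \right)} \left(-38\right) \left(-42\right) = 29 \left(-38\right) \left(-42\right) = \left(-1102\right) \left(-42\right) = 46284$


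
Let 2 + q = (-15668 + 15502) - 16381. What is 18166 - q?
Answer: 34715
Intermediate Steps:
q = -16549 (q = -2 + ((-15668 + 15502) - 16381) = -2 + (-166 - 16381) = -2 - 16547 = -16549)
18166 - q = 18166 - 1*(-16549) = 18166 + 16549 = 34715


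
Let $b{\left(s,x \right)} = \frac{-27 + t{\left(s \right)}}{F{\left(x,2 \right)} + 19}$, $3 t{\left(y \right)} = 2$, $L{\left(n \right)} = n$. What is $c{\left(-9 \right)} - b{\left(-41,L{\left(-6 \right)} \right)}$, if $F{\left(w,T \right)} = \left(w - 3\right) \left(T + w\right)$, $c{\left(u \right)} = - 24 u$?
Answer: $\frac{35719}{165} \approx 216.48$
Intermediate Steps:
$t{\left(y \right)} = \frac{2}{3}$ ($t{\left(y \right)} = \frac{1}{3} \cdot 2 = \frac{2}{3}$)
$F{\left(w,T \right)} = \left(-3 + w\right) \left(T + w\right)$
$b{\left(s,x \right)} = - \frac{79}{3 \left(13 + x^{2} - x\right)}$ ($b{\left(s,x \right)} = \frac{-27 + \frac{2}{3}}{\left(x^{2} - 6 - 3 x + 2 x\right) + 19} = - \frac{79}{3 \left(\left(x^{2} - 6 - 3 x + 2 x\right) + 19\right)} = - \frac{79}{3 \left(\left(-6 + x^{2} - x\right) + 19\right)} = - \frac{79}{3 \left(13 + x^{2} - x\right)}$)
$c{\left(-9 \right)} - b{\left(-41,L{\left(-6 \right)} \right)} = \left(-24\right) \left(-9\right) - - \frac{79}{39 - -18 + 3 \left(-6\right)^{2}} = 216 - - \frac{79}{39 + 18 + 3 \cdot 36} = 216 - - \frac{79}{39 + 18 + 108} = 216 - - \frac{79}{165} = 216 + \frac{79}{165} = \frac{35719}{165}$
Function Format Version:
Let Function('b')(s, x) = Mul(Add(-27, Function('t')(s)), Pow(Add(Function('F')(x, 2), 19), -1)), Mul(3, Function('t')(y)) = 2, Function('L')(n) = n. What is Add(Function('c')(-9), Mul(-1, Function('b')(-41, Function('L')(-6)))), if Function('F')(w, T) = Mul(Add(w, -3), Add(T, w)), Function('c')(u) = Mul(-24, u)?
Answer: Rational(35719, 165) ≈ 216.48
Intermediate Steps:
Function('t')(y) = Rational(2, 3) (Function('t')(y) = Mul(Rational(1, 3), 2) = Rational(2, 3))
Function('F')(w, T) = Mul(Add(-3, w), Add(T, w))
Function('b')(s, x) = Mul(Rational(-79, 3), Pow(Add(13, Pow(x, 2), Mul(-1, x)), -1)) (Function('b')(s, x) = Mul(Add(-27, Rational(2, 3)), Pow(Add(Add(Pow(x, 2), Mul(-3, 2), Mul(-3, x), Mul(2, x)), 19), -1)) = Mul(Rational(-79, 3), Pow(Add(Add(Pow(x, 2), -6, Mul(-3, x), Mul(2, x)), 19), -1)) = Mul(Rational(-79, 3), Pow(Add(Add(-6, Pow(x, 2), Mul(-1, x)), 19), -1)) = Mul(Rational(-79, 3), Pow(Add(13, Pow(x, 2), Mul(-1, x)), -1)))
Add(Function('c')(-9), Mul(-1, Function('b')(-41, Function('L')(-6)))) = Add(Mul(-24, -9), Mul(-1, Mul(-79, Pow(Add(39, Mul(-3, -6), Mul(3, Pow(-6, 2))), -1)))) = Add(216, Mul(-1, Mul(-79, Pow(Add(39, 18, Mul(3, 36)), -1)))) = Add(216, Mul(-1, Mul(-79, Pow(Add(39, 18, 108), -1)))) = Add(216, Mul(-1, Mul(-79, Pow(165, -1)))) = Add(216, Mul(-1, Mul(-79, Rational(1, 165)))) = Add(216, Mul(-1, Rational(-79, 165))) = Add(216, Rational(79, 165)) = Rational(35719, 165)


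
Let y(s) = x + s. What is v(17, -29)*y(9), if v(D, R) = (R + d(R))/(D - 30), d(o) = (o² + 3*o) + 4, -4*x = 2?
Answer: -12393/26 ≈ -476.65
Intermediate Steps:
x = -½ (x = -¼*2 = -½ ≈ -0.50000)
d(o) = 4 + o² + 3*o
v(D, R) = (4 + R² + 4*R)/(-30 + D) (v(D, R) = (R + (4 + R² + 3*R))/(D - 30) = (4 + R² + 4*R)/(-30 + D))
y(s) = -½ + s
v(17, -29)*y(9) = ((4 + (-29)² + 4*(-29))/(-30 + 17))*(-½ + 9) = ((4 + 841 - 116)/(-13))*(17/2) = -1/13*729*(17/2) = -729/13*17/2 = -12393/26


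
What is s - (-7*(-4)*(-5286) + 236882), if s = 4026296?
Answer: 3937422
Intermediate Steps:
s - (-7*(-4)*(-5286) + 236882) = 4026296 - (-7*(-4)*(-5286) + 236882) = 4026296 - (28*(-5286) + 236882) = 4026296 - (-148008 + 236882) = 4026296 - 1*88874 = 4026296 - 88874 = 3937422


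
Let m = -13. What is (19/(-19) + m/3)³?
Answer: -4096/27 ≈ -151.70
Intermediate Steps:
(19/(-19) + m/3)³ = (19/(-19) - 13/3)³ = (19*(-1/19) - 13*⅓)³ = (-1 - 13/3)³ = (-16/3)³ = -4096/27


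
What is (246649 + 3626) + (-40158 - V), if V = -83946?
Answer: 294063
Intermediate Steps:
(246649 + 3626) + (-40158 - V) = (246649 + 3626) + (-40158 - 1*(-83946)) = 250275 + (-40158 + 83946) = 250275 + 43788 = 294063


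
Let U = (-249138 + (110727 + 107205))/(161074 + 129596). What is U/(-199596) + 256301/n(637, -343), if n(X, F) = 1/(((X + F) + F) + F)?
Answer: -971487375907969039/9669428220 ≈ -1.0047e+8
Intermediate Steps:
U = -5201/48445 (U = (-249138 + 217932)/290670 = -31206*1/290670 = -5201/48445 ≈ -0.10736)
n(X, F) = 1/(X + 3*F) (n(X, F) = 1/(((F + X) + F) + F) = 1/((X + 2*F) + F) = 1/(X + 3*F))
U/(-199596) + 256301/n(637, -343) = -5201/48445/(-199596) + 256301/(1/(637 + 3*(-343))) = -5201/48445*(-1/199596) + 256301/(1/(637 - 1029)) = 5201/9669428220 + 256301/(1/(-392)) = 5201/9669428220 + 256301/(-1/392) = 5201/9669428220 + 256301*(-392) = 5201/9669428220 - 100469992 = -971487375907969039/9669428220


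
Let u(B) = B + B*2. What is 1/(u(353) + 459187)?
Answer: 1/460246 ≈ 2.1728e-6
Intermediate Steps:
u(B) = 3*B (u(B) = B + 2*B = 3*B)
1/(u(353) + 459187) = 1/(3*353 + 459187) = 1/(1059 + 459187) = 1/460246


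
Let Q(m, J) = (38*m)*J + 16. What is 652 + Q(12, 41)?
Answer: 19364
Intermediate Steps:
Q(m, J) = 16 + 38*J*m (Q(m, J) = 38*J*m + 16 = 16 + 38*J*m)
652 + Q(12, 41) = 652 + (16 + 38*41*12) = 652 + (16 + 18696) = 652 + 18712 = 19364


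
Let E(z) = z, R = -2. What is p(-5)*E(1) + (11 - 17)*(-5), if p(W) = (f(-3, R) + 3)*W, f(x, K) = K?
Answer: 25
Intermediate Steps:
p(W) = W (p(W) = (-2 + 3)*W = 1*W = W)
p(-5)*E(1) + (11 - 17)*(-5) = -5*1 + (11 - 17)*(-5) = -5 - 6*(-5) = -5 + 30 = 25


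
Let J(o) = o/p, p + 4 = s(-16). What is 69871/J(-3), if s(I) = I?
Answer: 1397420/3 ≈ 4.6581e+5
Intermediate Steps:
p = -20 (p = -4 - 16 = -20)
J(o) = -o/20 (J(o) = o/(-20) = o*(-1/20) = -o/20)
69871/J(-3) = 69871/((-1/20*(-3))) = 69871/(3/20) = 69871*(20/3) = 1397420/3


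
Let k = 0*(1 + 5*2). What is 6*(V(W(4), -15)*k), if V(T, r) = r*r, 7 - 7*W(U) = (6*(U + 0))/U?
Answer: 0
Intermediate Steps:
W(U) = 1/7 (W(U) = 1 - 6*(U + 0)/(7*U) = 1 - 6*U/(7*U) = 1 - 1/7*6 = 1 - 6/7 = 1/7)
k = 0 (k = 0*(1 + 10) = 0*11 = 0)
V(T, r) = r**2
6*(V(W(4), -15)*k) = 6*((-15)**2*0) = 6*(225*0) = 6*0 = 0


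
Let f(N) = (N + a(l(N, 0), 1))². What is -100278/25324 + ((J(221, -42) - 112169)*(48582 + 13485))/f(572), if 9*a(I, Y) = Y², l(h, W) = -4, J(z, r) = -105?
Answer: -7148386825638615/335697489062 ≈ -21294.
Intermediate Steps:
a(I, Y) = Y²/9
f(N) = (⅑ + N)² (f(N) = (N + (⅑)*1²)² = (N + (⅑)*1)² = (N + ⅑)² = (⅑ + N)²)
-100278/25324 + ((J(221, -42) - 112169)*(48582 + 13485))/f(572) = -100278/25324 + ((-105 - 112169)*(48582 + 13485))/(((1 + 9*572)²/81)) = -100278*1/25324 + (-112274*62067)/(((1 + 5148)²/81)) = -50139/12662 - 6968510358/((1/81)*5149²) = -50139/12662 - 6968510358/((1/81)*26512201) = -50139/12662 - 6968510358/26512201/81 = -50139/12662 - 6968510358*81/26512201 = -50139/12662 - 564449338998/26512201 = -7148386825638615/335697489062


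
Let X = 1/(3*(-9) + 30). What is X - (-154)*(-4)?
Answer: -1847/3 ≈ -615.67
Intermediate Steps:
X = ⅓ (X = 1/(-27 + 30) = 1/3 = ⅓ ≈ 0.33333)
X - (-154)*(-4) = ⅓ - (-154)*(-4) = ⅓ - 22*28 = ⅓ - 616 = -1847/3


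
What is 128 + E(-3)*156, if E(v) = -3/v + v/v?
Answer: 440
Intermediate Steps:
E(v) = 1 - 3/v (E(v) = -3/v + 1 = 1 - 3/v)
128 + E(-3)*156 = 128 + ((-3 - 3)/(-3))*156 = 128 - ⅓*(-6)*156 = 128 + 2*156 = 128 + 312 = 440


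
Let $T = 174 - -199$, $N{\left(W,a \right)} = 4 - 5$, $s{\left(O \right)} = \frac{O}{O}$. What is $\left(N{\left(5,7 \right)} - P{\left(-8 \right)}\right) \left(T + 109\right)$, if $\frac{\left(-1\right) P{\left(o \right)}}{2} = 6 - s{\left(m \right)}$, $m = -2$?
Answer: $4338$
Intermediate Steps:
$s{\left(O \right)} = 1$
$N{\left(W,a \right)} = -1$ ($N{\left(W,a \right)} = 4 - 5 = -1$)
$T = 373$ ($T = 174 + 199 = 373$)
$P{\left(o \right)} = -10$ ($P{\left(o \right)} = - 2 \left(6 - 1\right) = \left(-2\right) 5 = -10$)
$\left(N{\left(5,7 \right)} - P{\left(-8 \right)}\right) \left(T + 109\right) = \left(-1 - -10\right) \left(373 + 109\right) = \left(-1 + 10\right) 482 = 9 \cdot 482 = 4338$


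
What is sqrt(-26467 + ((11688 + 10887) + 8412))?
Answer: 2*sqrt(1130) ≈ 67.231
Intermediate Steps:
sqrt(-26467 + ((11688 + 10887) + 8412)) = sqrt(-26467 + (22575 + 8412)) = sqrt(-26467 + 30987) = sqrt(4520) = 2*sqrt(1130)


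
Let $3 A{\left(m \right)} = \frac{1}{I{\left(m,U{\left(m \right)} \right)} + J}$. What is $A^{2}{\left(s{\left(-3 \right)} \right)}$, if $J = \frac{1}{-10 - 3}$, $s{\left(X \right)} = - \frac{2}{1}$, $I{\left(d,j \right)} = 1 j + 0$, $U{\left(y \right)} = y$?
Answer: $\frac{169}{6561} \approx 0.025758$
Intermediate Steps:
$I{\left(d,j \right)} = j$ ($I{\left(d,j \right)} = j + 0 = j$)
$s{\left(X \right)} = -2$ ($s{\left(X \right)} = \left(-2\right) 1 = -2$)
$J = - \frac{1}{13}$ ($J = \frac{1}{-13} = - \frac{1}{13} \approx -0.076923$)
$A{\left(m \right)} = \frac{1}{3 \left(- \frac{1}{13} + m\right)}$ ($A{\left(m \right)} = \frac{1}{3 \left(m - \frac{1}{13}\right)} = \frac{1}{3 \left(- \frac{1}{13} + m\right)}$)
$A^{2}{\left(s{\left(-3 \right)} \right)} = \left(\frac{13}{3 \left(-1 + 13 \left(-2\right)\right)}\right)^{2} = \left(\frac{13}{3 \left(-1 - 26\right)}\right)^{2} = \left(\frac{13}{3 \left(-27\right)}\right)^{2} = \left(\frac{13}{3} \left(- \frac{1}{27}\right)\right)^{2} = \left(- \frac{13}{81}\right)^{2} = \frac{169}{6561}$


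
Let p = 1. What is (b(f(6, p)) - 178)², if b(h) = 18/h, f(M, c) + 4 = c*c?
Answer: 33856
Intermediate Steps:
f(M, c) = -4 + c² (f(M, c) = -4 + c*c = -4 + c²)
(b(f(6, p)) - 178)² = (18/(-4 + 1²) - 178)² = (18/(-4 + 1) - 178)² = (18/(-3) - 178)² = (18*(-⅓) - 178)² = (-6 - 178)² = (-184)² = 33856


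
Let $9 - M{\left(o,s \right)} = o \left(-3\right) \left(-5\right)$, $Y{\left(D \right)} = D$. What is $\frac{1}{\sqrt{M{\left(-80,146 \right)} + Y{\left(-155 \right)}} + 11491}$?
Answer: $\frac{11491}{132042027} - \frac{\sqrt{1054}}{132042027} \approx 8.6779 \cdot 10^{-5}$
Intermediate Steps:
$M{\left(o,s \right)} = 9 - 15 o$ ($M{\left(o,s \right)} = 9 - o \left(-3\right) \left(-5\right) = 9 - - 3 o \left(-5\right) = 9 - 15 o$)
$\frac{1}{\sqrt{M{\left(-80,146 \right)} + Y{\left(-155 \right)}} + 11491} = \frac{1}{\sqrt{\left(9 - -1200\right) - 155} + 11491} = \frac{1}{\sqrt{\left(9 + 1200\right) - 155} + 11491} = \frac{1}{\sqrt{1209 - 155} + 11491} = \frac{1}{\sqrt{1054} + 11491} = \frac{1}{11491 + \sqrt{1054}}$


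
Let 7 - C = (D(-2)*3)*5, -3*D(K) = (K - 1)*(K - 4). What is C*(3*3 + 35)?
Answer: 4268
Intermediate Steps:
D(K) = -(-1 + K)*(-4 + K)/3 (D(K) = -(K - 1)*(K - 4)/3 = -(-1 + K)*(-4 + K)/3)
C = 97 (C = 7 - (-4/3 - ⅓*(-2)² + (5/3)*(-2))*3*5 = 7 - (-4/3 - ⅓*4 - 10/3)*3*5 = 7 - (-4/3 - 4/3 - 10/3)*3*5 = 7 - (-6*3)*5 = 7 - (-18)*5 = 7 - 1*(-90) = 7 + 90 = 97)
C*(3*3 + 35) = 97*(3*3 + 35) = 97*(9 + 35) = 97*44 = 4268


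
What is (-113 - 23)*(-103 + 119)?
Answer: -2176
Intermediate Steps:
(-113 - 23)*(-103 + 119) = -136*16 = -2176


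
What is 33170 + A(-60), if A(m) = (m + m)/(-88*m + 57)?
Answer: 59009390/1779 ≈ 33170.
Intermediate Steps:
A(m) = 2*m/(57 - 88*m) (A(m) = (2*m)/(57 - 88*m) = 2*m/(57 - 88*m))
33170 + A(-60) = 33170 - 2*(-60)/(-57 + 88*(-60)) = 33170 - 2*(-60)/(-57 - 5280) = 33170 - 2*(-60)/(-5337) = 33170 - 2*(-60)*(-1/5337) = 33170 - 40/1779 = 59009390/1779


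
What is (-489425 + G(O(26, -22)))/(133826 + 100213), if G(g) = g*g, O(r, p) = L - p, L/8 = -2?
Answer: -489389/234039 ≈ -2.0911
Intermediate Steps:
L = -16 (L = 8*(-2) = -16)
O(r, p) = -16 - p
G(g) = g²
(-489425 + G(O(26, -22)))/(133826 + 100213) = (-489425 + (-16 - 1*(-22))²)/(133826 + 100213) = (-489425 + (-16 + 22)²)/234039 = (-489425 + 6²)*(1/234039) = (-489425 + 36)*(1/234039) = -489389*1/234039 = -489389/234039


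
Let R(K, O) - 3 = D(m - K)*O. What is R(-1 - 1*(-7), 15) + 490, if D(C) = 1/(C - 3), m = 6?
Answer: 488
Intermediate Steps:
D(C) = 1/(-3 + C)
R(K, O) = 3 + O/(3 - K) (R(K, O) = 3 + O/(-3 + (6 - K)) = 3 + O/(3 - K))
R(-1 - 1*(-7), 15) + 490 = (-9 - 1*15 + 3*(-1 - 1*(-7)))/(-3 + (-1 - 1*(-7))) + 490 = (-9 - 15 + 3*(-1 + 7))/(-3 + (-1 + 7)) + 490 = (-9 - 15 + 3*6)/(-3 + 6) + 490 = (-9 - 15 + 18)/3 + 490 = (⅓)*(-6) + 490 = -2 + 490 = 488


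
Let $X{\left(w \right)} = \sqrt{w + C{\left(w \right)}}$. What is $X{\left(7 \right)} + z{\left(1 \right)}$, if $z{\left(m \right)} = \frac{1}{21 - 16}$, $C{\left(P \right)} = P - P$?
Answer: $\frac{1}{5} + \sqrt{7} \approx 2.8458$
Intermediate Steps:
$C{\left(P \right)} = 0$
$z{\left(m \right)} = \frac{1}{5}$
$X{\left(w \right)} = \sqrt{w}$ ($X{\left(w \right)} = \sqrt{w + 0} = \sqrt{w}$)
$X{\left(7 \right)} + z{\left(1 \right)} = \sqrt{7} + \frac{1}{5} = \frac{1}{5} + \sqrt{7}$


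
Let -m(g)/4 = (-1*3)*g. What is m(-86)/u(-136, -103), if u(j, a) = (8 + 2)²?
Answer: -258/25 ≈ -10.320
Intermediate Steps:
u(j, a) = 100 (u(j, a) = 10² = 100)
m(g) = 12*g (m(g) = -4*(-1*3)*g = -(-12)*g = 12*g)
m(-86)/u(-136, -103) = (12*(-86))/100 = -1032*1/100 = -258/25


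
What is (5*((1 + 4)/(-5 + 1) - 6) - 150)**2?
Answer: 555025/16 ≈ 34689.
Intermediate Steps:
(5*((1 + 4)/(-5 + 1) - 6) - 150)**2 = (5*(5/(-4) - 6) - 150)**2 = (5*(5*(-1/4) - 6) - 150)**2 = (5*(-5/4 - 6) - 150)**2 = (5*(-29/4) - 150)**2 = (-145/4 - 150)**2 = (-745/4)**2 = 555025/16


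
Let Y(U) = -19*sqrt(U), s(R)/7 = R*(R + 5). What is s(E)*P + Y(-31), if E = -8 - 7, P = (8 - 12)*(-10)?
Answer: 42000 - 19*I*sqrt(31) ≈ 42000.0 - 105.79*I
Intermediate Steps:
P = 40 (P = -4*(-10) = 40)
E = -15
s(R) = 7*R*(5 + R) (s(R) = 7*(R*(R + 5)) = 7*(R*(5 + R)) = 7*R*(5 + R))
s(E)*P + Y(-31) = (7*(-15)*(5 - 15))*40 - 19*I*sqrt(31) = (7*(-15)*(-10))*40 - 19*I*sqrt(31) = 1050*40 - 19*I*sqrt(31) = 42000 - 19*I*sqrt(31)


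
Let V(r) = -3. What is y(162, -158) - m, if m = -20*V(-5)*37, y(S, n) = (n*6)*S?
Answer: -155796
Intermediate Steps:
y(S, n) = 6*S*n (y(S, n) = (6*n)*S = 6*S*n)
m = 2220 (m = -20*(-3)*37 = 60*37 = 2220)
y(162, -158) - m = 6*162*(-158) - 1*2220 = -153576 - 2220 = -155796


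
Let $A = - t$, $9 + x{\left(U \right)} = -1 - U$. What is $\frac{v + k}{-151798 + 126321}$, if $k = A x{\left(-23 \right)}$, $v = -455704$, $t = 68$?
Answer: $\frac{456588}{25477} \approx 17.922$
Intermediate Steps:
$x{\left(U \right)} = -10 - U$ ($x{\left(U \right)} = -9 - \left(1 + U\right) = -10 - U$)
$A = -68$ ($A = \left(-1\right) 68 = -68$)
$k = -884$ ($k = - 68 \left(-10 - -23\right) = - 68 \left(-10 + 23\right) = \left(-68\right) 13 = -884$)
$\frac{v + k}{-151798 + 126321} = \frac{-455704 - 884}{-151798 + 126321} = - \frac{456588}{-25477} = \left(-456588\right) \left(- \frac{1}{25477}\right) = \frac{456588}{25477}$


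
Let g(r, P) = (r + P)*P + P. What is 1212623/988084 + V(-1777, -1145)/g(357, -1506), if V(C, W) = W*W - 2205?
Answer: 423714181763/213535821324 ≈ 1.9843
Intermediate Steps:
g(r, P) = P + P*(P + r) (g(r, P) = (P + r)*P + P = P*(P + r) + P = P + P*(P + r))
V(C, W) = -2205 + W² (V(C, W) = W² - 2205 = -2205 + W²)
1212623/988084 + V(-1777, -1145)/g(357, -1506) = 1212623/988084 + (-2205 + (-1145)²)/((-1506*(1 - 1506 + 357))) = 1212623*(1/988084) + (-2205 + 1311025)/((-1506*(-1148))) = 1212623/988084 + 1308820/1728888 = 1212623/988084 + 1308820*(1/1728888) = 1212623/988084 + 327205/432222 = 423714181763/213535821324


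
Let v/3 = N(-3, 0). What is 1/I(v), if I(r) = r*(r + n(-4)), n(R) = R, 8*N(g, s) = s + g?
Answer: 64/369 ≈ 0.17344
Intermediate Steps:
N(g, s) = g/8 + s/8 (N(g, s) = (s + g)/8 = (g + s)/8 = g/8 + s/8)
v = -9/8 (v = 3*((⅛)*(-3) + (⅛)*0) = 3*(-3/8 + 0) = 3*(-3/8) = -9/8 ≈ -1.1250)
I(r) = r*(-4 + r) (I(r) = r*(r - 4) = r*(-4 + r))
1/I(v) = 1/(-9*(-4 - 9/8)/8) = 1/(-9/8*(-41/8)) = 1/(369/64) = 64/369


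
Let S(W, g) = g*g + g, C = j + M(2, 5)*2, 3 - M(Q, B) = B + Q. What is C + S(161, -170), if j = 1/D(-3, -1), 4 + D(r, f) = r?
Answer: 201053/7 ≈ 28722.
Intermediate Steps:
D(r, f) = -4 + r
M(Q, B) = 3 - B - Q (M(Q, B) = 3 - (B + Q) = 3 + (-B - Q) = 3 - B - Q)
j = -1/7 (j = 1/(-4 - 3) = 1/(-7) = -1/7 ≈ -0.14286)
C = -57/7 (C = -1/7 + (3 - 1*5 - 1*2)*2 = -1/7 + (3 - 5 - 2)*2 = -1/7 - 4*2 = -1/7 - 8 = -57/7 ≈ -8.1429)
S(W, g) = g + g**2 (S(W, g) = g**2 + g = g + g**2)
C + S(161, -170) = -57/7 - 170*(1 - 170) = -57/7 - 170*(-169) = -57/7 + 28730 = 201053/7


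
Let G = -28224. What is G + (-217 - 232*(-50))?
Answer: -16841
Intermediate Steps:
G + (-217 - 232*(-50)) = -28224 + (-217 - 232*(-50)) = -28224 + (-217 + 11600) = -28224 + 11383 = -16841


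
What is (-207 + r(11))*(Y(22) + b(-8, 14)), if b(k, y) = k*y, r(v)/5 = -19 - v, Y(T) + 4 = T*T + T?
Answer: -139230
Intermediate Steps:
Y(T) = -4 + T + T**2 (Y(T) = -4 + (T*T + T) = -4 + (T**2 + T) = -4 + (T + T**2) = -4 + T + T**2)
r(v) = -95 - 5*v (r(v) = 5*(-19 - v) = -95 - 5*v)
(-207 + r(11))*(Y(22) + b(-8, 14)) = (-207 + (-95 - 5*11))*((-4 + 22 + 22**2) - 8*14) = (-207 + (-95 - 55))*((-4 + 22 + 484) - 112) = (-207 - 150)*(502 - 112) = -357*390 = -139230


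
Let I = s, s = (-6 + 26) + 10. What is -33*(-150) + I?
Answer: 4980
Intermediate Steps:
s = 30 (s = 20 + 10 = 30)
I = 30
-33*(-150) + I = -33*(-150) + 30 = 4950 + 30 = 4980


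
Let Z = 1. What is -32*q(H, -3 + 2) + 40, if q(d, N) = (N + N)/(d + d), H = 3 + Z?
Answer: 48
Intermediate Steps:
H = 4 (H = 3 + 1 = 4)
q(d, N) = N/d (q(d, N) = (2*N)/((2*d)) = (2*N)*(1/(2*d)) = N/d)
-32*q(H, -3 + 2) + 40 = -32*(-3 + 2)/4 + 40 = -(-32)/4 + 40 = -32*(-¼) + 40 = 8 + 40 = 48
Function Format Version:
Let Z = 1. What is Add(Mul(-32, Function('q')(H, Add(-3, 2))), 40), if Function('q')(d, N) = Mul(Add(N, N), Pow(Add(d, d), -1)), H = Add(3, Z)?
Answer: 48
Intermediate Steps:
H = 4 (H = Add(3, 1) = 4)
Function('q')(d, N) = Mul(N, Pow(d, -1)) (Function('q')(d, N) = Mul(Mul(2, N), Pow(Mul(2, d), -1)) = Mul(Mul(2, N), Mul(Rational(1, 2), Pow(d, -1))) = Mul(N, Pow(d, -1)))
Add(Mul(-32, Function('q')(H, Add(-3, 2))), 40) = Add(Mul(-32, Mul(Add(-3, 2), Pow(4, -1))), 40) = Add(Mul(-32, Mul(-1, Rational(1, 4))), 40) = Add(Mul(-32, Rational(-1, 4)), 40) = Add(8, 40) = 48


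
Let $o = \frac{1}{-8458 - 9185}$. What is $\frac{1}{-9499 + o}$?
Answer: $- \frac{17643}{167590858} \approx -0.00010527$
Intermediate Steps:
$o = - \frac{1}{17643}$ ($o = \frac{1}{-17643} = - \frac{1}{17643} \approx -5.668 \cdot 10^{-5}$)
$\frac{1}{-9499 + o} = \frac{1}{-9499 - \frac{1}{17643}} = \frac{1}{- \frac{167590858}{17643}} = - \frac{17643}{167590858}$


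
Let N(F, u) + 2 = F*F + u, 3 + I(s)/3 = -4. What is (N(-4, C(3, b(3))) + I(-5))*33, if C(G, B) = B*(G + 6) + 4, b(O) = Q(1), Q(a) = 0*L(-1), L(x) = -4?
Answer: -99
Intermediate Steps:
Q(a) = 0 (Q(a) = 0*(-4) = 0)
b(O) = 0
I(s) = -21 (I(s) = -9 + 3*(-4) = -9 - 12 = -21)
C(G, B) = 4 + B*(6 + G) (C(G, B) = B*(6 + G) + 4 = 4 + B*(6 + G))
N(F, u) = -2 + u + F**2 (N(F, u) = -2 + (F*F + u) = -2 + (F**2 + u) = -2 + (u + F**2) = -2 + u + F**2)
(N(-4, C(3, b(3))) + I(-5))*33 = ((-2 + (4 + 6*0 + 0*3) + (-4)**2) - 21)*33 = ((-2 + (4 + 0 + 0) + 16) - 21)*33 = ((-2 + 4 + 16) - 21)*33 = (18 - 21)*33 = -3*33 = -99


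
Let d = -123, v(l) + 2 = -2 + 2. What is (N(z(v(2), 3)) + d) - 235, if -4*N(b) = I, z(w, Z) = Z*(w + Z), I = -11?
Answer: -1421/4 ≈ -355.25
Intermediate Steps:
v(l) = -2 (v(l) = -2 + (-2 + 2) = -2 + 0 = -2)
z(w, Z) = Z*(Z + w)
N(b) = 11/4 (N(b) = -¼*(-11) = 11/4)
(N(z(v(2), 3)) + d) - 235 = (11/4 - 123) - 235 = -481/4 - 235 = -1421/4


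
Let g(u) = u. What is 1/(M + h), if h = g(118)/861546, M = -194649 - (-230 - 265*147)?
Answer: -430773/66969693613 ≈ -6.4324e-6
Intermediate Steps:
M = -155464 (M = -194649 - (-230 - 38955) = -194649 - 1*(-39185) = -194649 + 39185 = -155464)
h = 59/430773 (h = 118/861546 = 118*(1/861546) = 59/430773 ≈ 0.00013696)
1/(M + h) = 1/(-155464 + 59/430773) = 1/(-66969693613/430773) = -430773/66969693613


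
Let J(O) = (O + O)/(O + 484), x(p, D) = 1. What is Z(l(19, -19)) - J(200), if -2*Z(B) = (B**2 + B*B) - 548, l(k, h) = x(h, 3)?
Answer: 46583/171 ≈ 272.42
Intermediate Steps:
l(k, h) = 1
J(O) = 2*O/(484 + O) (J(O) = (2*O)/(484 + O) = 2*O/(484 + O))
Z(B) = 274 - B**2 (Z(B) = -((B**2 + B*B) - 548)/2 = -((B**2 + B**2) - 548)/2 = -(2*B**2 - 548)/2 = -(-548 + 2*B**2)/2 = 274 - B**2)
Z(l(19, -19)) - J(200) = (274 - 1*1**2) - 2*200/(484 + 200) = (274 - 1*1) - 2*200/684 = (274 - 1) - 2*200/684 = 273 - 1*100/171 = 273 - 100/171 = 46583/171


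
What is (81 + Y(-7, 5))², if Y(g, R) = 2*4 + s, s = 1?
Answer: 8100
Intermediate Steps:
Y(g, R) = 9 (Y(g, R) = 2*4 + 1 = 8 + 1 = 9)
(81 + Y(-7, 5))² = (81 + 9)² = 90² = 8100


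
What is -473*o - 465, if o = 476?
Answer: -225613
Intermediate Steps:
-473*o - 465 = -473*476 - 465 = -225148 - 465 = -225613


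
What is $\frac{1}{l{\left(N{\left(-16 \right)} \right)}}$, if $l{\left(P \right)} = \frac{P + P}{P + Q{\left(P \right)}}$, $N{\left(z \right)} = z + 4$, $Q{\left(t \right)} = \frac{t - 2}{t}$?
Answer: $\frac{65}{144} \approx 0.45139$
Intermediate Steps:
$Q{\left(t \right)} = \frac{-2 + t}{t}$
$N{\left(z \right)} = 4 + z$
$l{\left(P \right)} = \frac{2 P}{P + \frac{-2 + P}{P}}$ ($l{\left(P \right)} = \frac{P + P}{P + \frac{-2 + P}{P}} = \frac{2 P}{P + \frac{-2 + P}{P}}$)
$\frac{1}{l{\left(N{\left(-16 \right)} \right)}} = \frac{1}{2 \left(4 - 16\right)^{2} \frac{1}{-2 + \left(4 - 16\right) + \left(4 - 16\right)^{2}}} = \frac{1}{2 \left(-12\right)^{2} \frac{1}{-2 - 12 + \left(-12\right)^{2}}} = \frac{1}{2 \cdot 144 \frac{1}{-2 - 12 + 144}} = \frac{1}{2 \cdot 144 \cdot \frac{1}{130}} = \frac{1}{\frac{144}{65}} = \frac{65}{144}$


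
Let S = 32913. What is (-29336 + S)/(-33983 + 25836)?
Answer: -3577/8147 ≈ -0.43906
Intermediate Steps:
(-29336 + S)/(-33983 + 25836) = (-29336 + 32913)/(-33983 + 25836) = 3577/(-8147) = 3577*(-1/8147) = -3577/8147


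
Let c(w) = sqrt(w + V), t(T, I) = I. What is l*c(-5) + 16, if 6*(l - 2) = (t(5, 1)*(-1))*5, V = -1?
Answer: 16 + 7*I*sqrt(6)/6 ≈ 16.0 + 2.8577*I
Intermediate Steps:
c(w) = sqrt(-1 + w) (c(w) = sqrt(w - 1) = sqrt(-1 + w))
l = 7/6 (l = 2 + ((1*(-1))*5)/6 = 2 + (-1*5)/6 = 2 + (1/6)*(-5) = 2 - 5/6 = 7/6 ≈ 1.1667)
l*c(-5) + 16 = 7*sqrt(-1 - 5)/6 + 16 = 7*sqrt(-6)/6 + 16 = 7*(I*sqrt(6))/6 + 16 = 7*I*sqrt(6)/6 + 16 = 16 + 7*I*sqrt(6)/6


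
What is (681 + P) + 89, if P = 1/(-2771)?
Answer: 2133669/2771 ≈ 770.00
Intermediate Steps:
P = -1/2771 ≈ -0.00036088
(681 + P) + 89 = (681 - 1/2771) + 89 = 1887050/2771 + 89 = 2133669/2771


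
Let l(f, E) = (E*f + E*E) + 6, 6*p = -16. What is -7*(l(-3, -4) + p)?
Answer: -658/3 ≈ -219.33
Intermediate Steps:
p = -8/3 (p = (1/6)*(-16) = -8/3 ≈ -2.6667)
l(f, E) = 6 + E**2 + E*f (l(f, E) = (E*f + E**2) + 6 = (E**2 + E*f) + 6 = 6 + E**2 + E*f)
-7*(l(-3, -4) + p) = -7*((6 + (-4)**2 - 4*(-3)) - 8/3) = -7*((6 + 16 + 12) - 8/3) = -7*(34 - 8/3) = -7*94/3 = -658/3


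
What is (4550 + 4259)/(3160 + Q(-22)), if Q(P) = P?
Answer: 8809/3138 ≈ 2.8072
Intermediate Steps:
(4550 + 4259)/(3160 + Q(-22)) = (4550 + 4259)/(3160 - 22) = 8809/3138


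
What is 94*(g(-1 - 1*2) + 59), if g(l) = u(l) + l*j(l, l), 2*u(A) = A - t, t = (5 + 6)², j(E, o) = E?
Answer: 564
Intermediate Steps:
t = 121 (t = 11² = 121)
u(A) = -121/2 + A/2 (u(A) = (A - 1*121)/2 = (A - 121)/2 = (-121 + A)/2 = -121/2 + A/2)
g(l) = -121/2 + l² + l/2 (g(l) = (-121/2 + l/2) + l*l = (-121/2 + l/2) + l² = -121/2 + l² + l/2)
94*(g(-1 - 1*2) + 59) = 94*((-121/2 + (-1 - 1*2)² + (-1 - 1*2)/2) + 59) = 94*((-121/2 + (-1 - 2)² + (-1 - 2)/2) + 59) = 94*((-121/2 + (-3)² + (½)*(-3)) + 59) = 94*((-121/2 + 9 - 3/2) + 59) = 94*(-53 + 59) = 94*6 = 564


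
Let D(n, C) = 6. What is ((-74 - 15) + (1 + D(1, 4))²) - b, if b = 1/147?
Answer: -5881/147 ≈ -40.007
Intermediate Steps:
b = 1/147 ≈ 0.0068027
((-74 - 15) + (1 + D(1, 4))²) - b = ((-74 - 15) + (1 + 6)²) - 1*1/147 = (-89 + 7²) - 1/147 = (-89 + 49) - 1/147 = -40 - 1/147 = -5881/147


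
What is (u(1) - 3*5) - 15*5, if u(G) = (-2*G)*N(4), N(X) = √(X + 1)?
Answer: -90 - 2*√5 ≈ -94.472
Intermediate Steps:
N(X) = √(1 + X)
u(G) = -2*G*√5 (u(G) = (-2*G)*√(1 + 4) = (-2*G)*√5 = -2*G*√5)
(u(1) - 3*5) - 15*5 = (-2*1*√5 - 3*5) - 15*5 = (-2*√5 - 15) - 75 = (-15 - 2*√5) - 75 = -90 - 2*√5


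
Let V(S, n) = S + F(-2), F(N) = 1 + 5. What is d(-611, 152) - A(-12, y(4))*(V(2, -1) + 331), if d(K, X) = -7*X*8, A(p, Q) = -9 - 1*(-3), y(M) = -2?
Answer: -6478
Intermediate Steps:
F(N) = 6
A(p, Q) = -6 (A(p, Q) = -9 + 3 = -6)
d(K, X) = -56*X
V(S, n) = 6 + S (V(S, n) = S + 6 = 6 + S)
d(-611, 152) - A(-12, y(4))*(V(2, -1) + 331) = -56*152 - (-6)*((6 + 2) + 331) = -8512 - (-6)*(8 + 331) = -8512 - (-6)*339 = -8512 - 1*(-2034) = -8512 + 2034 = -6478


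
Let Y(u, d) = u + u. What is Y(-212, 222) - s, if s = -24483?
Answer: 24059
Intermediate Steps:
Y(u, d) = 2*u
Y(-212, 222) - s = 2*(-212) - 1*(-24483) = -424 + 24483 = 24059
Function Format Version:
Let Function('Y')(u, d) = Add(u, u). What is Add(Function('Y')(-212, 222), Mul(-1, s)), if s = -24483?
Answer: 24059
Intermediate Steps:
Function('Y')(u, d) = Mul(2, u)
Add(Function('Y')(-212, 222), Mul(-1, s)) = Add(Mul(2, -212), Mul(-1, -24483)) = Add(-424, 24483) = 24059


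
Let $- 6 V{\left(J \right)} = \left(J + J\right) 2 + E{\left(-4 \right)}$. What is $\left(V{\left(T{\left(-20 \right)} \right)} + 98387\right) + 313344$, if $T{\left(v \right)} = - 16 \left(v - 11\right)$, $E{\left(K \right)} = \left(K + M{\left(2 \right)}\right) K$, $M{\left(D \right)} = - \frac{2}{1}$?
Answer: $\frac{1234189}{3} \approx 4.114 \cdot 10^{5}$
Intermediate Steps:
$M{\left(D \right)} = -2$ ($M{\left(D \right)} = \left(-2\right) 1 = -2$)
$E{\left(K \right)} = K \left(-2 + K\right)$ ($E{\left(K \right)} = \left(K - 2\right) K = \left(-2 + K\right) K = K \left(-2 + K\right)$)
$T{\left(v \right)} = 176 - 16 v$ ($T{\left(v \right)} = - 16 \left(-11 + v\right) = 176 - 16 v$)
$V{\left(J \right)} = -4 - \frac{2 J}{3}$ ($V{\left(J \right)} = - \frac{\left(J + J\right) 2 - 4 \left(-2 - 4\right)}{6} = - \frac{2 J 2 - -24}{6} = - \frac{4 J + 24}{6} = - \frac{24 + 4 J}{6} = -4 - \frac{2 J}{3}$)
$\left(V{\left(T{\left(-20 \right)} \right)} + 98387\right) + 313344 = \left(\left(-4 - \frac{2 \left(176 - -320\right)}{3}\right) + 98387\right) + 313344 = \left(\left(-4 - \frac{2 \left(176 + 320\right)}{3}\right) + 98387\right) + 313344 = \left(\left(-4 - \frac{992}{3}\right) + 98387\right) + 313344 = \left(- \frac{1004}{3} + 98387\right) + 313344 = \frac{294157}{3} + 313344 = \frac{1234189}{3}$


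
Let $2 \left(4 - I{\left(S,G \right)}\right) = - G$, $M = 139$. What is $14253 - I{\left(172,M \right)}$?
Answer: $\frac{28359}{2} \approx 14180.0$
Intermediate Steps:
$I{\left(S,G \right)} = 4 + \frac{G}{2}$ ($I{\left(S,G \right)} = 4 - \frac{\left(-1\right) G}{2} = 4 + \frac{G}{2}$)
$14253 - I{\left(172,M \right)} = 14253 - \left(4 + \frac{1}{2} \cdot 139\right) = 14253 - \left(4 + \frac{139}{2}\right) = 14253 - \frac{147}{2} = \frac{28359}{2}$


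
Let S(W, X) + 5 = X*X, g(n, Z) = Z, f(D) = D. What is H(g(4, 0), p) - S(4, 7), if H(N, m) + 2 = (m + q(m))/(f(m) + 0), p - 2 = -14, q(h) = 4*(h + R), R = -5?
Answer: -118/3 ≈ -39.333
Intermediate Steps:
q(h) = -20 + 4*h (q(h) = 4*(h - 5) = 4*(-5 + h) = -20 + 4*h)
p = -12 (p = 2 - 14 = -12)
S(W, X) = -5 + X² (S(W, X) = -5 + X*X = -5 + X²)
H(N, m) = -2 + (-20 + 5*m)/m (H(N, m) = -2 + (m + (-20 + 4*m))/(m + 0) = -2 + (-20 + 5*m)/m)
H(g(4, 0), p) - S(4, 7) = (3 - 20/(-12)) - (-5 + 7²) = (3 - 20*(-1/12)) - (-5 + 49) = (3 + 5/3) - 1*44 = 14/3 - 44 = -118/3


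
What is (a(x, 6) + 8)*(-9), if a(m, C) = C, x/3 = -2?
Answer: -126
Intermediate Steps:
x = -6 (x = 3*(-2) = -6)
(a(x, 6) + 8)*(-9) = (6 + 8)*(-9) = 14*(-9) = -126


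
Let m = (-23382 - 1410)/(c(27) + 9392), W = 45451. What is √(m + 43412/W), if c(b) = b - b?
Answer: I*√4796320958418514/53359474 ≈ 1.2979*I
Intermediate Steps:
c(b) = 0
m = -3099/1174 (m = (-23382 - 1410)/(0 + 9392) = -24792/9392 = -24792*1/9392 = -3099/1174 ≈ -2.6397)
√(m + 43412/W) = √(-3099/1174 + 43412/45451) = √(-89886961/53359474) = I*√4796320958418514/53359474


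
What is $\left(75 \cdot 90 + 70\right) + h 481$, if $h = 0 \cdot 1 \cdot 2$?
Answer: $6820$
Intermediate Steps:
$h = 0$ ($h = 0 \cdot 2 = 0$)
$\left(75 \cdot 90 + 70\right) + h 481 = \left(75 \cdot 90 + 70\right) + 0 \cdot 481 = \left(6750 + 70\right) + 0 = 6820 + 0 = 6820$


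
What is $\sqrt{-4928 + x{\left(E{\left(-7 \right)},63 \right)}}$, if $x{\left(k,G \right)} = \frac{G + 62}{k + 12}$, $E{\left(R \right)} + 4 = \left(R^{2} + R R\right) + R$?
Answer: $\frac{i \sqrt{5365217}}{33} \approx 70.191 i$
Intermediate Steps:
$E{\left(R \right)} = -4 + R + 2 R^{2}$ ($E{\left(R \right)} = -4 + \left(\left(R^{2} + R R\right) + R\right) = -4 + \left(\left(R^{2} + R^{2}\right) + R\right) = -4 + \left(2 R^{2} + R\right) = -4 + \left(R + 2 R^{2}\right) = -4 + R + 2 R^{2}$)
$x{\left(k,G \right)} = \frac{62 + G}{12 + k}$
$\sqrt{-4928 + x{\left(E{\left(-7 \right)},63 \right)}} = \sqrt{-4928 + \frac{62 + 63}{12 - \left(11 - 98\right)}} = \sqrt{-4928 + \frac{1}{12 - -87} \cdot 125} = \sqrt{-4928 + \frac{1}{12 + 87} \cdot 125} = \sqrt{-4928 + \frac{1}{99} \cdot 125} = \sqrt{-4928 + \frac{125}{99}} = \sqrt{- \frac{487747}{99}} = \frac{i \sqrt{5365217}}{33}$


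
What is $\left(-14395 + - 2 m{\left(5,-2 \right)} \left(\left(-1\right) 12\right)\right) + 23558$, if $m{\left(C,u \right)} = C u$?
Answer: $8923$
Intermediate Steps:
$\left(-14395 + - 2 m{\left(5,-2 \right)} \left(\left(-1\right) 12\right)\right) + 23558 = \left(-14395 + - 2 \cdot 5 \left(-2\right) \left(\left(-1\right) 12\right)\right) + 23558 = \left(-14395 + \left(-2\right) \left(-10\right) \left(-12\right)\right) + 23558 = \left(-14395 + 20 \left(-12\right)\right) + 23558 = \left(-14395 - 240\right) + 23558 = -14635 + 23558 = 8923$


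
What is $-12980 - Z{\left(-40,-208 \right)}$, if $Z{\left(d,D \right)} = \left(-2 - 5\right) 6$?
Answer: $-12938$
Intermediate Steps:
$Z{\left(d,D \right)} = -42$ ($Z{\left(d,D \right)} = \left(-7\right) 6 = -42$)
$-12980 - Z{\left(-40,-208 \right)} = -12980 - -42 = -12980 + 42 = -12938$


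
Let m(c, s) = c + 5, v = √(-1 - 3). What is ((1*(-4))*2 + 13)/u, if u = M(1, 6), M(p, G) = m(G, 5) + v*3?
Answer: 55/157 - 30*I/157 ≈ 0.35032 - 0.19108*I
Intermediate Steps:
v = 2*I (v = √(-4) = 2*I ≈ 2.0*I)
m(c, s) = 5 + c
M(p, G) = 5 + G + 6*I (M(p, G) = (5 + G) + (2*I)*3 = (5 + G) + 6*I = 5 + G + 6*I)
u = 11 + 6*I (u = 5 + 6 + 6*I = 11 + 6*I ≈ 11.0 + 6.0*I)
((1*(-4))*2 + 13)/u = ((1*(-4))*2 + 13)/(11 + 6*I) = ((11 - 6*I)/157)*(-4*2 + 13) = ((11 - 6*I)/157)*(-8 + 13) = ((11 - 6*I)/157)*5 = 5*(11 - 6*I)/157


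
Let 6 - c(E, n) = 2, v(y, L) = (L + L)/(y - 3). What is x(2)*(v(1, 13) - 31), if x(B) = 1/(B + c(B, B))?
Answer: -22/3 ≈ -7.3333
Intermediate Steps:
v(y, L) = 2*L/(-3 + y) (v(y, L) = (2*L)/(-3 + y) = 2*L/(-3 + y))
c(E, n) = 4 (c(E, n) = 6 - 1*2 = 6 - 2 = 4)
x(B) = 1/(4 + B) (x(B) = 1/(B + 4) = 1/(4 + B))
x(2)*(v(1, 13) - 31) = (2*13/(-3 + 1) - 31)/(4 + 2) = (2*13/(-2) - 31)/6 = (2*13*(-½) - 31)/6 = (-13 - 31)/6 = (⅙)*(-44) = -22/3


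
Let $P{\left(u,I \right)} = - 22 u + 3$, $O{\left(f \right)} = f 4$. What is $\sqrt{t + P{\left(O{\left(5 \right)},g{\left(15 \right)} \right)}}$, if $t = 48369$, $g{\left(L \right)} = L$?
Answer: $2 \sqrt{11983} \approx 218.93$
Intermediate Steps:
$O{\left(f \right)} = 4 f$
$P{\left(u,I \right)} = 3 - 22 u$
$\sqrt{t + P{\left(O{\left(5 \right)},g{\left(15 \right)} \right)}} = \sqrt{48369 + \left(3 - 22 \cdot 4 \cdot 5\right)} = \sqrt{48369 + \left(3 - 440\right)} = \sqrt{48369 - 437} = \sqrt{47932} = 2 \sqrt{11983}$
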